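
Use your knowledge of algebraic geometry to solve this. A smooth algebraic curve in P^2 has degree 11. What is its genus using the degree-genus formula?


Using the genus formula for smooth plane curves:
g = (d-1)(d-2)/2
g = (11-1)(11-2)/2
g = 10*9/2
g = 90/2 = 45

45


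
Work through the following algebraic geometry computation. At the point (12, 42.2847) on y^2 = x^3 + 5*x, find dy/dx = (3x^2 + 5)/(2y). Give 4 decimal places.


Using implicit differentiation of y^2 = x^3 + 5*x:
2y * dy/dx = 3x^2 + 5
dy/dx = (3x^2 + 5)/(2y)
Numerator: 3*12^2 + 5 = 437
Denominator: 2*42.2847 = 84.5694
dy/dx = 437/84.5694 = 5.1674

5.1674


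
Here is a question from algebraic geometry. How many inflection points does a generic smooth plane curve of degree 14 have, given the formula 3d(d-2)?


For a general smooth plane curve C of degree d, the inflection points are
the intersection of C with its Hessian curve, which has degree 3(d-2).
By Bezout, the total intersection number is d * 3(d-2) = 14 * 36 = 504.
For a general curve every flex is ordinary, so each contributes
multiplicity 1 to C·Hess(C), and the number of distinct inflection
points is 3d(d-2).
Inflection points = 3*14*(14-2) = 3*14*12 = 504

504


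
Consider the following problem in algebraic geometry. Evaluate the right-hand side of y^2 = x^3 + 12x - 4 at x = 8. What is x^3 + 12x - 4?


Compute x^3 + 12x - 4 at x = 8:
x^3 = 8^3 = 512
12*x = 12*8 = 96
Sum: 512 + 96 - 4 = 604

604


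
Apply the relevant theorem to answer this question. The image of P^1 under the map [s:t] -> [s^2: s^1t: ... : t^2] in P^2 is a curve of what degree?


The rational normal curve in P^2 is the image of P^1 under the 2-uple Veronese.
A general hyperplane in P^2 pulls back to a degree-2 form on P^1, which has 2 zeros,
so the curve meets a general hyperplane in 2 points. Degree = 2.

2


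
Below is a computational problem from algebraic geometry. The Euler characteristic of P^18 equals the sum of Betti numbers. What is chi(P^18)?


The complex projective space P^18 has one cell in each even real dimension 0, 2, ..., 36.
The cohomology groups are H^{2k}(P^18) = Z for k = 0,...,18, and 0 otherwise.
Euler characteristic = sum of Betti numbers = 1 per even-dimensional cohomology group.
chi(P^18) = 18 + 1 = 19

19


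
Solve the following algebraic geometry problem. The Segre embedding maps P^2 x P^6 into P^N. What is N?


The Segre embedding maps P^m x P^n into P^N via
all products of coordinates from each factor.
N = (m+1)(n+1) - 1
N = (2+1)(6+1) - 1
N = 3*7 - 1
N = 21 - 1 = 20

20


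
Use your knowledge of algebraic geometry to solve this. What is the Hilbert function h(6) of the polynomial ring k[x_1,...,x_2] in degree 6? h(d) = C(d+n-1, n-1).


The Hilbert function for the polynomial ring in 2 variables is:
h(d) = C(d+n-1, n-1)
h(6) = C(6+2-1, 2-1) = C(7, 1)
= 7! / (1! * 6!)
= 7

7


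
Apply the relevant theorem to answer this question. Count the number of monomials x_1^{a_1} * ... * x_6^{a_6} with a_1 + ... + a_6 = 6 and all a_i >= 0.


The number of degree-6 monomials in 6 variables is C(d+n-1, n-1).
= C(6+6-1, 6-1) = C(11, 5)
= 462

462


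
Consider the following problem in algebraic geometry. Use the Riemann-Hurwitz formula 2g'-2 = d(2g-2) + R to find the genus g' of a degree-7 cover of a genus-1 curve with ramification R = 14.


Riemann-Hurwitz formula: 2g' - 2 = d(2g - 2) + R
Given: d = 7, g = 1, R = 14
2g' - 2 = 7*(2*1 - 2) + 14
2g' - 2 = 7*0 + 14
2g' - 2 = 0 + 14 = 14
2g' = 16
g' = 8

8


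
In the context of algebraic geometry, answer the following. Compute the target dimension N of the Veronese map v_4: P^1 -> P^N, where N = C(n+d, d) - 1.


The Veronese embedding v_d: P^n -> P^N maps each point to all
degree-d monomials in n+1 homogeneous coordinates.
N = C(n+d, d) - 1
N = C(1+4, 4) - 1
N = C(5, 4) - 1
C(5, 4) = 5
N = 5 - 1 = 4

4


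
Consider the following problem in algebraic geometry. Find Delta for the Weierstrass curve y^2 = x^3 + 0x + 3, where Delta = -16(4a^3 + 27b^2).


Compute each component:
4a^3 = 4*0^3 = 4*0 = 0
27b^2 = 27*3^2 = 27*9 = 243
4a^3 + 27b^2 = 0 + 243 = 243
Delta = -16*243 = -3888

-3888


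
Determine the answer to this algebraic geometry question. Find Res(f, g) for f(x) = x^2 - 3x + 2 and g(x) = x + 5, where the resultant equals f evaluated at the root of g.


For Res(f, x - c), we evaluate f at x = c.
f(-5) = (-5)^2 - 3*(-5) + 2
= 25 + 15 + 2
= 40 + 2 = 42
Res(f, g) = 42

42


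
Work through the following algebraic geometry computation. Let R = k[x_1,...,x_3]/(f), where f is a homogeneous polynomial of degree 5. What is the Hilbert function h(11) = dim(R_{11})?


For R = k[x_1,...,x_n]/(f) with f homogeneous of degree e:
The Hilbert series is (1 - t^e)/(1 - t)^n.
So h(d) = C(d+n-1, n-1) - C(d-e+n-1, n-1) for d >= e.
With n=3, e=5, d=11:
C(11+3-1, 3-1) = C(13, 2) = 78
C(11-5+3-1, 3-1) = C(8, 2) = 28
h(11) = 78 - 28 = 50

50


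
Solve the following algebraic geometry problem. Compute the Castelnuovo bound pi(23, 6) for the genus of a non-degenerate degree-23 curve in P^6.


Castelnuovo's bound: write d - 1 = m(r-1) + epsilon with 0 <= epsilon < r-1.
d - 1 = 23 - 1 = 22
r - 1 = 6 - 1 = 5
22 = 4*5 + 2, so m = 4, epsilon = 2
pi(d, r) = m(m-1)(r-1)/2 + m*epsilon
= 4*3*5/2 + 4*2
= 60/2 + 8
= 30 + 8 = 38

38


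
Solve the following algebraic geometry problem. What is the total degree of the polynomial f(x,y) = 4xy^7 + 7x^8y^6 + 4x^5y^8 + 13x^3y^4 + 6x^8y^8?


Examine each term for its total degree (sum of exponents).
  Term '4xy^7' has total degree 1+7 = 8.
  Term '7x^8y^6' has total degree 8+6 = 14.
  Term '4x^5y^8' has total degree 5+8 = 13.
  Term '13x^3y^4' has total degree 3+4 = 7.
  Term '6x^8y^8' has total degree 8+8 = 16.
The maximum total degree among all terms is 16.

16


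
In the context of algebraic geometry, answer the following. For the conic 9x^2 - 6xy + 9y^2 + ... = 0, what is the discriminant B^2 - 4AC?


The discriminant of a conic Ax^2 + Bxy + Cy^2 + ... = 0 is B^2 - 4AC.
B^2 = (-6)^2 = 36
4AC = 4*9*9 = 324
Discriminant = 36 - 324 = -288

-288


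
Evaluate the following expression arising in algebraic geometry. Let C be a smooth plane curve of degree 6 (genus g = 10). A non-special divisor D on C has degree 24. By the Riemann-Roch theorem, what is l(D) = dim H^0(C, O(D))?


First, compute the genus of a smooth plane curve of degree 6:
g = (d-1)(d-2)/2 = (6-1)(6-2)/2 = 10
For a non-special divisor D (i.e., h^1(D) = 0), Riemann-Roch gives:
l(D) = deg(D) - g + 1
Since deg(D) = 24 >= 2g - 1 = 19, D is non-special.
l(D) = 24 - 10 + 1 = 15

15


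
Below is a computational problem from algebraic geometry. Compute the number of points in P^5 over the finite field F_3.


P^5(F_3) has (q^(n+1) - 1)/(q - 1) points.
= 3^5 + 3^4 + 3^3 + 3^2 + 3^1 + 3^0
= 243 + 81 + 27 + 9 + 3 + 1
= 364

364


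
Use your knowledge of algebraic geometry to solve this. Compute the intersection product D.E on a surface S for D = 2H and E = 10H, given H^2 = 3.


Using bilinearity of the intersection pairing on a surface S:
(aH).(bH) = ab * (H.H)
We have H^2 = 3.
D.E = (2H).(10H) = 2*10*3
= 20*3
= 60

60


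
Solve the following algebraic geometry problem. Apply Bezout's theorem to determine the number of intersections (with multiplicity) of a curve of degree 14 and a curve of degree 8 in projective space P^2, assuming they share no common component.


Bezout's theorem states the intersection count equals the product of degrees.
Intersection count = 14 * 8 = 112

112


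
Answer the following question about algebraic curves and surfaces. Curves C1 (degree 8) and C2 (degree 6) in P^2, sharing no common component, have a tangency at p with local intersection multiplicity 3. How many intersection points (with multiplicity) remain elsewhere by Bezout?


By Bezout's theorem, the total intersection number is d1 * d2.
Total = 8 * 6 = 48
Intersection multiplicity at p = 3
Remaining intersections = 48 - 3 = 45

45


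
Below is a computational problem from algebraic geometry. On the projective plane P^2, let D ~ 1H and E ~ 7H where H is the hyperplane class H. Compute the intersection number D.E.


Using bilinearity of the intersection pairing on the projective plane P^2:
(aH).(bH) = ab * (H.H)
We have H^2 = 1 (Bezout).
D.E = (1H).(7H) = 1*7*1
= 7*1
= 7

7


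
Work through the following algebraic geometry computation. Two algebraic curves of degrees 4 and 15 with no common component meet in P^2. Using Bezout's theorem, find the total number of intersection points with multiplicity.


Bezout's theorem states the intersection count equals the product of degrees.
Intersection count = 4 * 15 = 60

60


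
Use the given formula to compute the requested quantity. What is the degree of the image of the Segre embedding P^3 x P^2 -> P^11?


The degree of the Segre variety P^3 x P^2 is C(m+n, m).
= C(5, 3)
= 10

10


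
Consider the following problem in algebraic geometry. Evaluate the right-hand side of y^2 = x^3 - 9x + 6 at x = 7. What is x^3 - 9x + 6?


Compute x^3 - 9x + 6 at x = 7:
x^3 = 7^3 = 343
(-9)*x = (-9)*7 = -63
Sum: 343 - 63 + 6 = 286

286


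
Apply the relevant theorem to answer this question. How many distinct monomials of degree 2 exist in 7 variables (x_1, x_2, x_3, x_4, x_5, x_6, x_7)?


The number of degree-2 monomials in 7 variables is C(d+n-1, n-1).
= C(2+7-1, 7-1) = C(8, 6)
= 28

28


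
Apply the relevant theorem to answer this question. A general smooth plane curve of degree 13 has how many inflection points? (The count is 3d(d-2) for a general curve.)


For a general smooth plane curve C of degree d, the inflection points are
the intersection of C with its Hessian curve, which has degree 3(d-2).
By Bezout, the total intersection number is d * 3(d-2) = 13 * 33 = 429.
For a general curve every flex is ordinary, so each contributes
multiplicity 1 to C·Hess(C), and the number of distinct inflection
points is 3d(d-2).
Inflection points = 3*13*(13-2) = 3*13*11 = 429

429


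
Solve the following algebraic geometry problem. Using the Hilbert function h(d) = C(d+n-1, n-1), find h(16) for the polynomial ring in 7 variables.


The Hilbert function for the polynomial ring in 7 variables is:
h(d) = C(d+n-1, n-1)
h(16) = C(16+7-1, 7-1) = C(22, 6)
= 22! / (6! * 16!)
= 74613

74613


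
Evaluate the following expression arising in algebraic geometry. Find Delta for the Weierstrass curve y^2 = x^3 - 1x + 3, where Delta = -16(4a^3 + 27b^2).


Compute each component:
4a^3 = 4*(-1)^3 = 4*(-1) = -4
27b^2 = 27*3^2 = 27*9 = 243
4a^3 + 27b^2 = -4 + 243 = 239
Delta = -16*239 = -3824

-3824


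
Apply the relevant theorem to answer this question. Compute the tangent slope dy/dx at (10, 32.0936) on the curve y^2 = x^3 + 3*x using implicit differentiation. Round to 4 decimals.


Using implicit differentiation of y^2 = x^3 + 3*x:
2y * dy/dx = 3x^2 + 3
dy/dx = (3x^2 + 3)/(2y)
Numerator: 3*10^2 + 3 = 303
Denominator: 2*32.0936 = 64.1872
dy/dx = 303/64.1872 = 4.7206

4.7206


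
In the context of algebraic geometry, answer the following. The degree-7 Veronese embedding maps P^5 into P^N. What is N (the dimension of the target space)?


The Veronese embedding v_d: P^n -> P^N maps each point to all
degree-d monomials in n+1 homogeneous coordinates.
N = C(n+d, d) - 1
N = C(5+7, 7) - 1
N = C(12, 7) - 1
C(12, 7) = 792
N = 792 - 1 = 791

791


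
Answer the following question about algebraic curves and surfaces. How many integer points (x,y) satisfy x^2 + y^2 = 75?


Systematically check integer values of x where x^2 <= 75.
For each valid x, check if 75 - x^2 is a perfect square.
Total integer solutions found: 0

0


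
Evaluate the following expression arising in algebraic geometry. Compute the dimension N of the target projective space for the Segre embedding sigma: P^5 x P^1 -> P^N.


The Segre embedding maps P^m x P^n into P^N via
all products of coordinates from each factor.
N = (m+1)(n+1) - 1
N = (5+1)(1+1) - 1
N = 6*2 - 1
N = 12 - 1 = 11

11


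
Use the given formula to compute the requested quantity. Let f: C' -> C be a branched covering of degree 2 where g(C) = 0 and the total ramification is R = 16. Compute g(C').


Riemann-Hurwitz formula: 2g' - 2 = d(2g - 2) + R
Given: d = 2, g = 0, R = 16
2g' - 2 = 2*(2*0 - 2) + 16
2g' - 2 = 2*(-2) + 16
2g' - 2 = -4 + 16 = 12
2g' = 14
g' = 7

7


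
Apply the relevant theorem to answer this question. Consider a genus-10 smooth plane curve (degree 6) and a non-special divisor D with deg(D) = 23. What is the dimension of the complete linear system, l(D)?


First, compute the genus of a smooth plane curve of degree 6:
g = (d-1)(d-2)/2 = (6-1)(6-2)/2 = 10
For a non-special divisor D (i.e., h^1(D) = 0), Riemann-Roch gives:
l(D) = deg(D) - g + 1
Since deg(D) = 23 >= 2g - 1 = 19, D is non-special.
l(D) = 23 - 10 + 1 = 14

14


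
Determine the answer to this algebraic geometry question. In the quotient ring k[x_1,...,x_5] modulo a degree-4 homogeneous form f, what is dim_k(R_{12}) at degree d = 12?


For R = k[x_1,...,x_n]/(f) with f homogeneous of degree e:
The Hilbert series is (1 - t^e)/(1 - t)^n.
So h(d) = C(d+n-1, n-1) - C(d-e+n-1, n-1) for d >= e.
With n=5, e=4, d=12:
C(12+5-1, 5-1) = C(16, 4) = 1820
C(12-4+5-1, 5-1) = C(12, 4) = 495
h(12) = 1820 - 495 = 1325

1325


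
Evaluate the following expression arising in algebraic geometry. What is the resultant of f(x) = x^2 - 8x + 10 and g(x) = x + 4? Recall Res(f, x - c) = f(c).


For Res(f, x - c), we evaluate f at x = c.
f(-4) = (-4)^2 - 8*(-4) + 10
= 16 + 32 + 10
= 48 + 10 = 58
Res(f, g) = 58

58


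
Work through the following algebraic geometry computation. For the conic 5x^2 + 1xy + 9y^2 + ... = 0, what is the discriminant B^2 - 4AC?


The discriminant of a conic Ax^2 + Bxy + Cy^2 + ... = 0 is B^2 - 4AC.
B^2 = 1^2 = 1
4AC = 4*5*9 = 180
Discriminant = 1 - 180 = -179

-179


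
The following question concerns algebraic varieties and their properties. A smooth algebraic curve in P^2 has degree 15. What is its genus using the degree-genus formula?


Using the genus formula for smooth plane curves:
g = (d-1)(d-2)/2
g = (15-1)(15-2)/2
g = 14*13/2
g = 182/2 = 91

91


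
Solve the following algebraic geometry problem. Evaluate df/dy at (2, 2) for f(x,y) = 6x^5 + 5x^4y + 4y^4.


df/dy = 5*x^4 + 4*4*y^3
At (2,2): 5*2^4 + 4*4*2^3
= 80 + 128
= 208

208


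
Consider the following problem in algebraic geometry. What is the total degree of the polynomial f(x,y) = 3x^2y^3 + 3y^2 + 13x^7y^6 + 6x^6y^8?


Examine each term for its total degree (sum of exponents).
  Term '3x^2y^3' has total degree 2+3 = 5.
  Term '3y^2' has total degree 0+2 = 2.
  Term '13x^7y^6' has total degree 7+6 = 13.
  Term '6x^6y^8' has total degree 6+8 = 14.
The maximum total degree among all terms is 14.

14


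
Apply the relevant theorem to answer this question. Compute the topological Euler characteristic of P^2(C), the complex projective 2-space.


The complex projective space P^2 has one cell in each even real dimension 0, 2, ..., 4.
The cohomology groups are H^{2k}(P^2) = Z for k = 0,...,2, and 0 otherwise.
Euler characteristic = sum of Betti numbers = 1 per even-dimensional cohomology group.
chi(P^2) = 2 + 1 = 3

3


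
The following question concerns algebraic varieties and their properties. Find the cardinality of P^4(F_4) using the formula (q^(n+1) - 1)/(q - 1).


P^4(F_4) has (q^(n+1) - 1)/(q - 1) points.
= 4^4 + 4^3 + 4^2 + 4^1 + 4^0
= 256 + 64 + 16 + 4 + 1
= 341

341


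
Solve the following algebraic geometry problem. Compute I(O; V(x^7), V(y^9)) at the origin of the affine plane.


The intersection multiplicity of V(x^a) and V(y^b) at the origin is:
I(O; V(x^7), V(y^9)) = dim_k(k[x,y]/(x^7, y^9))
A basis for k[x,y]/(x^7, y^9) is the set of monomials x^i * y^j
where 0 <= i < 7 and 0 <= j < 9.
The number of such monomials is 7 * 9 = 63

63


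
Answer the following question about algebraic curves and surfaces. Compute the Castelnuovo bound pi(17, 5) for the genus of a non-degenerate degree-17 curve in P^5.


Castelnuovo's bound: write d - 1 = m(r-1) + epsilon with 0 <= epsilon < r-1.
d - 1 = 17 - 1 = 16
r - 1 = 5 - 1 = 4
16 = 4*4 + 0, so m = 4, epsilon = 0
pi(d, r) = m(m-1)(r-1)/2 + m*epsilon
= 4*3*4/2 + 4*0
= 48/2 + 0
= 24 + 0 = 24

24


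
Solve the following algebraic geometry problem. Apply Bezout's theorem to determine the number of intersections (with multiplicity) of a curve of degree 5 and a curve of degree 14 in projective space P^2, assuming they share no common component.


Bezout's theorem states the intersection count equals the product of degrees.
Intersection count = 5 * 14 = 70

70


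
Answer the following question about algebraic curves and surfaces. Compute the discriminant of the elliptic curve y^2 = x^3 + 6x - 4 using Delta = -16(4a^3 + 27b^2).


Compute each component:
4a^3 = 4*6^3 = 4*216 = 864
27b^2 = 27*(-4)^2 = 27*16 = 432
4a^3 + 27b^2 = 864 + 432 = 1296
Delta = -16*1296 = -20736

-20736


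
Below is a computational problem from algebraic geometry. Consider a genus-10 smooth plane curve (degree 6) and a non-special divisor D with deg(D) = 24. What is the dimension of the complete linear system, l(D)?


First, compute the genus of a smooth plane curve of degree 6:
g = (d-1)(d-2)/2 = (6-1)(6-2)/2 = 10
For a non-special divisor D (i.e., h^1(D) = 0), Riemann-Roch gives:
l(D) = deg(D) - g + 1
Since deg(D) = 24 >= 2g - 1 = 19, D is non-special.
l(D) = 24 - 10 + 1 = 15

15


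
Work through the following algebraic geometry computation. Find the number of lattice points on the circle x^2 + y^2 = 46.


Systematically check integer values of x where x^2 <= 46.
For each valid x, check if 46 - x^2 is a perfect square.
Total integer solutions found: 0

0


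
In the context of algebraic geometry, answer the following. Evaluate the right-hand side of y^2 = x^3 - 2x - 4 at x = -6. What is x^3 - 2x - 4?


Compute x^3 - 2x - 4 at x = -6:
x^3 = (-6)^3 = -216
(-2)*x = (-2)*(-6) = 12
Sum: -216 + 12 - 4 = -208

-208


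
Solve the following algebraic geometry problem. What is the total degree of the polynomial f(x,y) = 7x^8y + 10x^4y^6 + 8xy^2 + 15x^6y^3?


Examine each term for its total degree (sum of exponents).
  Term '7x^8y' has total degree 8+1 = 9.
  Term '10x^4y^6' has total degree 4+6 = 10.
  Term '8xy^2' has total degree 1+2 = 3.
  Term '15x^6y^3' has total degree 6+3 = 9.
The maximum total degree among all terms is 10.

10


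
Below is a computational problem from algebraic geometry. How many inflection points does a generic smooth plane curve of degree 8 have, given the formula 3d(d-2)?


For a general smooth plane curve C of degree d, the inflection points are
the intersection of C with its Hessian curve, which has degree 3(d-2).
By Bezout, the total intersection number is d * 3(d-2) = 8 * 18 = 144.
For a general curve every flex is ordinary, so each contributes
multiplicity 1 to C·Hess(C), and the number of distinct inflection
points is 3d(d-2).
Inflection points = 3*8*(8-2) = 3*8*6 = 144

144


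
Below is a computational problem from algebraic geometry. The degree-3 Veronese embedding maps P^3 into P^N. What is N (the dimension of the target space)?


The Veronese embedding v_d: P^n -> P^N maps each point to all
degree-d monomials in n+1 homogeneous coordinates.
N = C(n+d, d) - 1
N = C(3+3, 3) - 1
N = C(6, 3) - 1
C(6, 3) = 20
N = 20 - 1 = 19

19


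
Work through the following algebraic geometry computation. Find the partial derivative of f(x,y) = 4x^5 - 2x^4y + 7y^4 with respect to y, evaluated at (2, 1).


df/dy = (-2)*x^4 + 4*7*y^3
At (2,1): (-2)*2^4 + 4*7*1^3
= -32 + 28
= -4

-4


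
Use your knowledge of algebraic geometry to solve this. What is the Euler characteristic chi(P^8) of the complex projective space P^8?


The complex projective space P^8 has one cell in each even real dimension 0, 2, ..., 16.
The cohomology groups are H^{2k}(P^8) = Z for k = 0,...,8, and 0 otherwise.
Euler characteristic = sum of Betti numbers = 1 per even-dimensional cohomology group.
chi(P^8) = 8 + 1 = 9

9


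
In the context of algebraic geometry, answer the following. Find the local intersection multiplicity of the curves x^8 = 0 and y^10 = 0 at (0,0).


The intersection multiplicity of V(x^a) and V(y^b) at the origin is:
I(O; V(x^8), V(y^10)) = dim_k(k[x,y]/(x^8, y^10))
A basis for k[x,y]/(x^8, y^10) is the set of monomials x^i * y^j
where 0 <= i < 8 and 0 <= j < 10.
The number of such monomials is 8 * 10 = 80

80


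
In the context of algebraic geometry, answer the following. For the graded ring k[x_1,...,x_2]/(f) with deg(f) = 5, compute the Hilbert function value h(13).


For R = k[x_1,...,x_n]/(f) with f homogeneous of degree e:
The Hilbert series is (1 - t^e)/(1 - t)^n.
So h(d) = C(d+n-1, n-1) - C(d-e+n-1, n-1) for d >= e.
With n=2, e=5, d=13:
C(13+2-1, 2-1) = C(14, 1) = 14
C(13-5+2-1, 2-1) = C(9, 1) = 9
h(13) = 14 - 9 = 5

5


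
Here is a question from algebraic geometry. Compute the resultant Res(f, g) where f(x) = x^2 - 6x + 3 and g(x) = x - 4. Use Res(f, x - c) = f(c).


For Res(f, x - c), we evaluate f at x = c.
f(4) = 4^2 - 6*4 + 3
= 16 - 24 + 3
= -8 + 3 = -5
Res(f, g) = -5

-5


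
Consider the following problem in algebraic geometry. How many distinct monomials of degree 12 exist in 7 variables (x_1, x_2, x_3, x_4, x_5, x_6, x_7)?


The number of degree-12 monomials in 7 variables is C(d+n-1, n-1).
= C(12+7-1, 7-1) = C(18, 6)
= 18564

18564


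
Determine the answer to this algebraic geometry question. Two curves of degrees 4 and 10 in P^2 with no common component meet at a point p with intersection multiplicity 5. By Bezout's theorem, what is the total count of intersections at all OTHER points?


By Bezout's theorem, the total intersection number is d1 * d2.
Total = 4 * 10 = 40
Intersection multiplicity at p = 5
Remaining intersections = 40 - 5 = 35

35


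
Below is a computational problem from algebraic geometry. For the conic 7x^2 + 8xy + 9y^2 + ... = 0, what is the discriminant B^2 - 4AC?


The discriminant of a conic Ax^2 + Bxy + Cy^2 + ... = 0 is B^2 - 4AC.
B^2 = 8^2 = 64
4AC = 4*7*9 = 252
Discriminant = 64 - 252 = -188

-188


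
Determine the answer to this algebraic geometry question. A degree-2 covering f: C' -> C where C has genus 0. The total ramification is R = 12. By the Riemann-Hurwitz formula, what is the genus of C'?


Riemann-Hurwitz formula: 2g' - 2 = d(2g - 2) + R
Given: d = 2, g = 0, R = 12
2g' - 2 = 2*(2*0 - 2) + 12
2g' - 2 = 2*(-2) + 12
2g' - 2 = -4 + 12 = 8
2g' = 10
g' = 5

5


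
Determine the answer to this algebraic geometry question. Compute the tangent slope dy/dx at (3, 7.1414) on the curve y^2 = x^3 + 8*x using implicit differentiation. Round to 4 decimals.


Using implicit differentiation of y^2 = x^3 + 8*x:
2y * dy/dx = 3x^2 + 8
dy/dx = (3x^2 + 8)/(2y)
Numerator: 3*3^2 + 8 = 35
Denominator: 2*7.1414 = 14.2828
dy/dx = 35/14.2828 = 2.4505

2.4505


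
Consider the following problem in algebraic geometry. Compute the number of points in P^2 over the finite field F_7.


P^2(F_7) has (q^(n+1) - 1)/(q - 1) points.
= 7^2 + 7^1 + 7^0
= 49 + 7 + 1
= 57

57


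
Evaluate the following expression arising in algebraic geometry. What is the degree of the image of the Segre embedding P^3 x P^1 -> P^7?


The degree of the Segre variety P^3 x P^1 is C(m+n, m).
= C(4, 3)
= 4

4


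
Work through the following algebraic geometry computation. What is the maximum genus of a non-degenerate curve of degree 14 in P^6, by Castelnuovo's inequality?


Castelnuovo's bound: write d - 1 = m(r-1) + epsilon with 0 <= epsilon < r-1.
d - 1 = 14 - 1 = 13
r - 1 = 6 - 1 = 5
13 = 2*5 + 3, so m = 2, epsilon = 3
pi(d, r) = m(m-1)(r-1)/2 + m*epsilon
= 2*1*5/2 + 2*3
= 10/2 + 6
= 5 + 6 = 11

11


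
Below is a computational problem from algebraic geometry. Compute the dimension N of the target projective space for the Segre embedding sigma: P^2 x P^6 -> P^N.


The Segre embedding maps P^m x P^n into P^N via
all products of coordinates from each factor.
N = (m+1)(n+1) - 1
N = (2+1)(6+1) - 1
N = 3*7 - 1
N = 21 - 1 = 20

20


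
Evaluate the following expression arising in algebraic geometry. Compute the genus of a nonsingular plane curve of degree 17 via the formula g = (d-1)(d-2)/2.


Using the genus formula for smooth plane curves:
g = (d-1)(d-2)/2
g = (17-1)(17-2)/2
g = 16*15/2
g = 240/2 = 120

120


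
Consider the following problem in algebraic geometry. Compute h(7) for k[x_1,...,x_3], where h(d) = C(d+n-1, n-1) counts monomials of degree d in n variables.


The Hilbert function for the polynomial ring in 3 variables is:
h(d) = C(d+n-1, n-1)
h(7) = C(7+3-1, 3-1) = C(9, 2)
= 9! / (2! * 7!)
= 36

36


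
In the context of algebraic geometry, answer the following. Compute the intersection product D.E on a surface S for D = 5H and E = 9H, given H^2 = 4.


Using bilinearity of the intersection pairing on a surface S:
(aH).(bH) = ab * (H.H)
We have H^2 = 4.
D.E = (5H).(9H) = 5*9*4
= 45*4
= 180

180


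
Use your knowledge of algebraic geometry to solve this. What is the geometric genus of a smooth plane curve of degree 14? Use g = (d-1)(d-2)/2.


Using the genus formula for smooth plane curves:
g = (d-1)(d-2)/2
g = (14-1)(14-2)/2
g = 13*12/2
g = 156/2 = 78

78


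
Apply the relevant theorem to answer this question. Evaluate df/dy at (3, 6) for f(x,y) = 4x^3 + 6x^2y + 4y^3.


df/dy = 6*x^2 + 3*4*y^2
At (3,6): 6*3^2 + 3*4*6^2
= 54 + 432
= 486

486


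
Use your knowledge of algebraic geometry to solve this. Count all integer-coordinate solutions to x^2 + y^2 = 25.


Systematically check integer values of x where x^2 <= 25.
For each valid x, check if 25 - x^2 is a perfect square.
x=0: 25 - 0 = 25, sqrt = 5 (valid)
x=3: 25 - 9 = 16, sqrt = 4 (valid)
x=4: 25 - 16 = 9, sqrt = 3 (valid)
x=5: 25 - 25 = 0, sqrt = 0 (valid)
Total integer solutions found: 12

12


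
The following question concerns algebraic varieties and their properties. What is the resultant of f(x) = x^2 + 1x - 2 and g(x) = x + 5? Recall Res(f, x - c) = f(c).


For Res(f, x - c), we evaluate f at x = c.
f(-5) = (-5)^2 + 1*(-5) - 2
= 25 - 5 - 2
= 20 - 2 = 18
Res(f, g) = 18

18


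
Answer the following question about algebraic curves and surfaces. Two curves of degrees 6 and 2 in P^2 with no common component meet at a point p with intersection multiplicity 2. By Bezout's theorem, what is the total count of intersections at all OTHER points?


By Bezout's theorem, the total intersection number is d1 * d2.
Total = 6 * 2 = 12
Intersection multiplicity at p = 2
Remaining intersections = 12 - 2 = 10

10


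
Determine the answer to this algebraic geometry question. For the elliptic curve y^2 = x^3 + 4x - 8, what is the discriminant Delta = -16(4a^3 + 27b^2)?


Compute each component:
4a^3 = 4*4^3 = 4*64 = 256
27b^2 = 27*(-8)^2 = 27*64 = 1728
4a^3 + 27b^2 = 256 + 1728 = 1984
Delta = -16*1984 = -31744

-31744


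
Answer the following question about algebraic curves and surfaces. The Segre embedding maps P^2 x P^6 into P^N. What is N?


The Segre embedding maps P^m x P^n into P^N via
all products of coordinates from each factor.
N = (m+1)(n+1) - 1
N = (2+1)(6+1) - 1
N = 3*7 - 1
N = 21 - 1 = 20

20


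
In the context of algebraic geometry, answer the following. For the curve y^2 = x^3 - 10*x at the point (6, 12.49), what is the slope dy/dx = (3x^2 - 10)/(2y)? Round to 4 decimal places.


Using implicit differentiation of y^2 = x^3 - 10*x:
2y * dy/dx = 3x^2 - 10
dy/dx = (3x^2 - 10)/(2y)
Numerator: 3*6^2 - 10 = 98
Denominator: 2*12.49 = 24.98
dy/dx = 98/24.98 = 3.9231

3.9231


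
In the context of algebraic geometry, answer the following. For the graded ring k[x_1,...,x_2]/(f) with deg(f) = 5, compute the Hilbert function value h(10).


For R = k[x_1,...,x_n]/(f) with f homogeneous of degree e:
The Hilbert series is (1 - t^e)/(1 - t)^n.
So h(d) = C(d+n-1, n-1) - C(d-e+n-1, n-1) for d >= e.
With n=2, e=5, d=10:
C(10+2-1, 2-1) = C(11, 1) = 11
C(10-5+2-1, 2-1) = C(6, 1) = 6
h(10) = 11 - 6 = 5

5


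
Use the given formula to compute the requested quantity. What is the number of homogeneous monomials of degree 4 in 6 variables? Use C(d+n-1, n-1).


The number of degree-4 monomials in 6 variables is C(d+n-1, n-1).
= C(4+6-1, 6-1) = C(9, 5)
= 126

126


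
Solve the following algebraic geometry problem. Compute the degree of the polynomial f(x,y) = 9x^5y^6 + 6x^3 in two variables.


Examine each term for its total degree (sum of exponents).
  Term '9x^5y^6' has total degree 5+6 = 11.
  Term '6x^3' has total degree 3+0 = 3.
The maximum total degree among all terms is 11.

11


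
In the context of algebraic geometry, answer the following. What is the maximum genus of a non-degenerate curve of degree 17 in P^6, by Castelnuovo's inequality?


Castelnuovo's bound: write d - 1 = m(r-1) + epsilon with 0 <= epsilon < r-1.
d - 1 = 17 - 1 = 16
r - 1 = 6 - 1 = 5
16 = 3*5 + 1, so m = 3, epsilon = 1
pi(d, r) = m(m-1)(r-1)/2 + m*epsilon
= 3*2*5/2 + 3*1
= 30/2 + 3
= 15 + 3 = 18

18


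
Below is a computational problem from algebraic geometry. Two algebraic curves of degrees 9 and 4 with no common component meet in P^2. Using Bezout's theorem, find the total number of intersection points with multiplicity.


Bezout's theorem states the intersection count equals the product of degrees.
Intersection count = 9 * 4 = 36

36


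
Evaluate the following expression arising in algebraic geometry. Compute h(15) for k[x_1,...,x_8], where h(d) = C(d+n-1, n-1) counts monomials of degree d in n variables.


The Hilbert function for the polynomial ring in 8 variables is:
h(d) = C(d+n-1, n-1)
h(15) = C(15+8-1, 8-1) = C(22, 7)
= 22! / (7! * 15!)
= 170544

170544


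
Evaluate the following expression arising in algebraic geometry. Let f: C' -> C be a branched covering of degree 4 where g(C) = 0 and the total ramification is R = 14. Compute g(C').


Riemann-Hurwitz formula: 2g' - 2 = d(2g - 2) + R
Given: d = 4, g = 0, R = 14
2g' - 2 = 4*(2*0 - 2) + 14
2g' - 2 = 4*(-2) + 14
2g' - 2 = -8 + 14 = 6
2g' = 8
g' = 4

4


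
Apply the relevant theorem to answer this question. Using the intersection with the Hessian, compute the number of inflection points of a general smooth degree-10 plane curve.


For a general smooth plane curve C of degree d, the inflection points are
the intersection of C with its Hessian curve, which has degree 3(d-2).
By Bezout, the total intersection number is d * 3(d-2) = 10 * 24 = 240.
For a general curve every flex is ordinary, so each contributes
multiplicity 1 to C·Hess(C), and the number of distinct inflection
points is 3d(d-2).
Inflection points = 3*10*(10-2) = 3*10*8 = 240

240


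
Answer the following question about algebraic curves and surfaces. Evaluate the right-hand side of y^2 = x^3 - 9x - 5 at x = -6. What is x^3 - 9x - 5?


Compute x^3 - 9x - 5 at x = -6:
x^3 = (-6)^3 = -216
(-9)*x = (-9)*(-6) = 54
Sum: -216 + 54 - 5 = -167

-167


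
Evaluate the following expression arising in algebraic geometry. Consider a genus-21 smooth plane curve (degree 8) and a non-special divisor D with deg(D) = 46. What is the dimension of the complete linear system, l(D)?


First, compute the genus of a smooth plane curve of degree 8:
g = (d-1)(d-2)/2 = (8-1)(8-2)/2 = 21
For a non-special divisor D (i.e., h^1(D) = 0), Riemann-Roch gives:
l(D) = deg(D) - g + 1
Since deg(D) = 46 >= 2g - 1 = 41, D is non-special.
l(D) = 46 - 21 + 1 = 26

26


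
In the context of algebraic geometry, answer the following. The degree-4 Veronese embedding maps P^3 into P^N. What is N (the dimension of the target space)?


The Veronese embedding v_d: P^n -> P^N maps each point to all
degree-d monomials in n+1 homogeneous coordinates.
N = C(n+d, d) - 1
N = C(3+4, 4) - 1
N = C(7, 4) - 1
C(7, 4) = 35
N = 35 - 1 = 34

34


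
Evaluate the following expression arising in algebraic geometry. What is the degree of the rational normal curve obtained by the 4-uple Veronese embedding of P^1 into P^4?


The rational normal curve in P^4 is the image of P^1 under the 4-uple Veronese.
A general hyperplane in P^4 pulls back to a degree-4 form on P^1, which has 4 zeros,
so the curve meets a general hyperplane in 4 points. Degree = 4.

4


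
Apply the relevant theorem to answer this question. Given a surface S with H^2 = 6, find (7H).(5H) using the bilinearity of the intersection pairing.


Using bilinearity of the intersection pairing on a surface S:
(aH).(bH) = ab * (H.H)
We have H^2 = 6.
D.E = (7H).(5H) = 7*5*6
= 35*6
= 210

210


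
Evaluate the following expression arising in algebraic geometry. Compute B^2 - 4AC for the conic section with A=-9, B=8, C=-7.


The discriminant of a conic Ax^2 + Bxy + Cy^2 + ... = 0 is B^2 - 4AC.
B^2 = 8^2 = 64
4AC = 4*(-9)*(-7) = 252
Discriminant = 64 - 252 = -188

-188


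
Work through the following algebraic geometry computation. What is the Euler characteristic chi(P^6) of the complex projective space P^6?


The complex projective space P^6 has one cell in each even real dimension 0, 2, ..., 12.
The cohomology groups are H^{2k}(P^6) = Z for k = 0,...,6, and 0 otherwise.
Euler characteristic = sum of Betti numbers = 1 per even-dimensional cohomology group.
chi(P^6) = 6 + 1 = 7

7


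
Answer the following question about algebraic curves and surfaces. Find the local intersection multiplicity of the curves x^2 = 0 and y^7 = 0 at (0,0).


The intersection multiplicity of V(x^a) and V(y^b) at the origin is:
I(O; V(x^2), V(y^7)) = dim_k(k[x,y]/(x^2, y^7))
A basis for k[x,y]/(x^2, y^7) is the set of monomials x^i * y^j
where 0 <= i < 2 and 0 <= j < 7.
The number of such monomials is 2 * 7 = 14

14


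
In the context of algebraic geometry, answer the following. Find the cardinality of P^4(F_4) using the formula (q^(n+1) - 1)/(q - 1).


P^4(F_4) has (q^(n+1) - 1)/(q - 1) points.
= 4^4 + 4^3 + 4^2 + 4^1 + 4^0
= 256 + 64 + 16 + 4 + 1
= 341

341


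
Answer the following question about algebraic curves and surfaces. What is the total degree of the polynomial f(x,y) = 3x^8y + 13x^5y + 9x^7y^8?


Examine each term for its total degree (sum of exponents).
  Term '3x^8y' has total degree 8+1 = 9.
  Term '13x^5y' has total degree 5+1 = 6.
  Term '9x^7y^8' has total degree 7+8 = 15.
The maximum total degree among all terms is 15.

15


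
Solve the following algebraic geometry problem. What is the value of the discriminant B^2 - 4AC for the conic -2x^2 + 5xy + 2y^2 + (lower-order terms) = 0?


The discriminant of a conic Ax^2 + Bxy + Cy^2 + ... = 0 is B^2 - 4AC.
B^2 = 5^2 = 25
4AC = 4*(-2)*2 = -16
Discriminant = 25 + 16 = 41

41


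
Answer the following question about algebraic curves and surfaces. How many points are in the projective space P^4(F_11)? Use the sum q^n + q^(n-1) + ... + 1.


P^4(F_11) has (q^(n+1) - 1)/(q - 1) points.
= 11^4 + 11^3 + 11^2 + 11^1 + 11^0
= 14641 + 1331 + 121 + 11 + 1
= 16105

16105


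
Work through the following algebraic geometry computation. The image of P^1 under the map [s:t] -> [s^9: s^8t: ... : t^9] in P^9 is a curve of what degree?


The rational normal curve in P^9 is the image of P^1 under the 9-uple Veronese.
A general hyperplane in P^9 pulls back to a degree-9 form on P^1, which has 9 zeros,
so the curve meets a general hyperplane in 9 points. Degree = 9.

9


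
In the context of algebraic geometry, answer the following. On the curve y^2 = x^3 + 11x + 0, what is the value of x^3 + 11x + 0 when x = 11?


Compute x^3 + 11x + 0 at x = 11:
x^3 = 11^3 = 1331
11*x = 11*11 = 121
Sum: 1331 + 121 + 0 = 1452

1452


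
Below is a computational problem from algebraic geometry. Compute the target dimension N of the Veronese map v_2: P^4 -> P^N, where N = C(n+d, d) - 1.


The Veronese embedding v_d: P^n -> P^N maps each point to all
degree-d monomials in n+1 homogeneous coordinates.
N = C(n+d, d) - 1
N = C(4+2, 2) - 1
N = C(6, 2) - 1
C(6, 2) = 15
N = 15 - 1 = 14

14


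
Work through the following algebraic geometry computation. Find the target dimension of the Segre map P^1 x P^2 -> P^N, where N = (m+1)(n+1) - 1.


The Segre embedding maps P^m x P^n into P^N via
all products of coordinates from each factor.
N = (m+1)(n+1) - 1
N = (1+1)(2+1) - 1
N = 2*3 - 1
N = 6 - 1 = 5

5


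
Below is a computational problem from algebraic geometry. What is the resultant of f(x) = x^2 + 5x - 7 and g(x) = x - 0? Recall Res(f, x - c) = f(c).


For Res(f, x - c), we evaluate f at x = c.
f(0) = 0^2 + 5*0 - 7
= 0 + 0 - 7
= 0 - 7 = -7
Res(f, g) = -7

-7


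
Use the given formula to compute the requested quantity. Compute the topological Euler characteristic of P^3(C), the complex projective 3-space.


The complex projective space P^3 has one cell in each even real dimension 0, 2, ..., 6.
The cohomology groups are H^{2k}(P^3) = Z for k = 0,...,3, and 0 otherwise.
Euler characteristic = sum of Betti numbers = 1 per even-dimensional cohomology group.
chi(P^3) = 3 + 1 = 4

4


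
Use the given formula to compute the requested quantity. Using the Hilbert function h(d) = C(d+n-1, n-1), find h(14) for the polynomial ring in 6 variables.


The Hilbert function for the polynomial ring in 6 variables is:
h(d) = C(d+n-1, n-1)
h(14) = C(14+6-1, 6-1) = C(19, 5)
= 19! / (5! * 14!)
= 11628

11628


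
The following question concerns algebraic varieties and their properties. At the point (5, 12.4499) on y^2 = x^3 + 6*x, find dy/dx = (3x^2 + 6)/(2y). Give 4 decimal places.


Using implicit differentiation of y^2 = x^3 + 6*x:
2y * dy/dx = 3x^2 + 6
dy/dx = (3x^2 + 6)/(2y)
Numerator: 3*5^2 + 6 = 81
Denominator: 2*12.4499 = 24.8998
dy/dx = 81/24.8998 = 3.2530

3.2530


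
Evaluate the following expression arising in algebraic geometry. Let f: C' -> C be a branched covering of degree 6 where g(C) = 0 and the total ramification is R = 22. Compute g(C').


Riemann-Hurwitz formula: 2g' - 2 = d(2g - 2) + R
Given: d = 6, g = 0, R = 22
2g' - 2 = 6*(2*0 - 2) + 22
2g' - 2 = 6*(-2) + 22
2g' - 2 = -12 + 22 = 10
2g' = 12
g' = 6

6


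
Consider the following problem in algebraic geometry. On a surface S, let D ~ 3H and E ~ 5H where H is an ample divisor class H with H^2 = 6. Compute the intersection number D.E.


Using bilinearity of the intersection pairing on a surface S:
(aH).(bH) = ab * (H.H)
We have H^2 = 6.
D.E = (3H).(5H) = 3*5*6
= 15*6
= 90

90


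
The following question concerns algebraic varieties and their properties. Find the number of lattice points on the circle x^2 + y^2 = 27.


Systematically check integer values of x where x^2 <= 27.
For each valid x, check if 27 - x^2 is a perfect square.
Total integer solutions found: 0

0


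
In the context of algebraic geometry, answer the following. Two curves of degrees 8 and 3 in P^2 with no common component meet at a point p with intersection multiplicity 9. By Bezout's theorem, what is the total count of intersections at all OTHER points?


By Bezout's theorem, the total intersection number is d1 * d2.
Total = 8 * 3 = 24
Intersection multiplicity at p = 9
Remaining intersections = 24 - 9 = 15

15


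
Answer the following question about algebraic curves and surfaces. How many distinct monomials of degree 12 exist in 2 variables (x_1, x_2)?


The number of degree-12 monomials in 2 variables is C(d+n-1, n-1).
= C(12+2-1, 2-1) = C(13, 1)
= 13

13


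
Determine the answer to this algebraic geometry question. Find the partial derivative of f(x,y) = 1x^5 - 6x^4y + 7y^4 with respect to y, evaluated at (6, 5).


df/dy = (-6)*x^4 + 4*7*y^3
At (6,5): (-6)*6^4 + 4*7*5^3
= -7776 + 3500
= -4276

-4276


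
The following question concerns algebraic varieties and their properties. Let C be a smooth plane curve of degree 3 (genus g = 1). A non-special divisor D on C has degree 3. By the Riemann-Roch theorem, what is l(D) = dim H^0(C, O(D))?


First, compute the genus of a smooth plane curve of degree 3:
g = (d-1)(d-2)/2 = (3-1)(3-2)/2 = 1
For a non-special divisor D (i.e., h^1(D) = 0), Riemann-Roch gives:
l(D) = deg(D) - g + 1
Since deg(D) = 3 >= 2g - 1 = 1, D is non-special.
l(D) = 3 - 1 + 1 = 3

3
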